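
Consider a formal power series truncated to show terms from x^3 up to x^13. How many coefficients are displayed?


From x^3 to x^13 inclusive, the count is 13 - 3 + 1 = 11.

11


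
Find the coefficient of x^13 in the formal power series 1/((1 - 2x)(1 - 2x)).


By partial fractions or Cauchy convolution:
The coefficient equals sum_{k=0}^{13} 2^k * 2^(13-k).
= 114688

114688


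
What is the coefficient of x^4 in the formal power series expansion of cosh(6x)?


The Maclaurin series is cosh(t) = sum_{m>=0} t^(2m) / (2m)!, so substituting t = 6x, only even powers of x are nonzero, with coefficient of x^(2m) equal to 6^(2m) / (2m)!.
For x^4 the coefficient is 6^4/4! = 1296/24 = 54.

54


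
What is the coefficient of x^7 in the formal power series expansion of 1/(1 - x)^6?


The negative binomial / multiset identity is
1/(1 - x)^r = sum_{k>=0} C(k + r - 1, r - 1) x^k.
Here r = 6 and k = 7, so the coefficient is
C(7 + 5, 5) = C(12, 5)
= 792

792


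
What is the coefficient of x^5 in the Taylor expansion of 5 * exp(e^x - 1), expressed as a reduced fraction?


exp(e^x - 1) = sum_{k>=0} Bell_k x^k / k!, where Bell_k is the k-th Bell number.
So the coefficient of x^5 is 5 * Bell_5 / 5!.
Computing: Bell_5 = 52 and 5! = 120, giving
5 * 52/120 = 13/6.

13/6


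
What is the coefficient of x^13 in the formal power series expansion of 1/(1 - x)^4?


The expansion 1/(1 - x)^r = sum_{k>=0} C(k + r - 1, r - 1) x^k follows from the multiset / negative-binomial theorem (or from repeated differentiation of the geometric series).
For r = 4 and k = 13:
C(16, 3) = 20922789888000 / (6 * 6227020800) = 560.

560


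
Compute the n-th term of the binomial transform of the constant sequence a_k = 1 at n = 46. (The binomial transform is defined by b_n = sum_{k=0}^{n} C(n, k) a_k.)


With a_k = 1 for all k, b_n = sum_{k=0}^{n} C(n, k) = 2^n by the binomial theorem.
For n = 46: 2^46 = 70368744177664.

70368744177664


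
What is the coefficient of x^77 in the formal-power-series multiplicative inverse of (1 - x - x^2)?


Let the inverse be f(x) = sum_{k>=0} a_k x^k. From f(x) * (1 - x - x^2) = 1 and matching coefficients:
 x^0: a_0 = 1.
 x^1: a_1 - a_0 = 0, so a_1 = 1.
 x^k (k >= 2): a_k - a_{k-1} - a_{k-2} = 0, i.e. a_k = a_{k-1} + a_{k-2}.
This is the Fibonacci-type recurrence shifted so that a_0 = a_1 = 1.
Iterating: a_0=1, a_1=1, a_2=2, a_3=3, a_4=5, a_5=8, a_6=13, a_7=21, a_8=34, a_9=55, ...
a_77 = 8944394323791464.

8944394323791464


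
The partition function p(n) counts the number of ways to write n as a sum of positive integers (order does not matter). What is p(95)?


Using the generating function prod_{k>=1} 1/(1-x^k), we compute p(95).
By dynamic programming over parts 1 through 95:
p(95) = 104651419

104651419


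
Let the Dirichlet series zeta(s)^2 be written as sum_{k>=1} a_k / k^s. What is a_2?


The Dirichlet convolution of the constant function 1 with itself gives (1 * 1)(k) = sum_{d | k} 1 = d(k), the number of positive divisors of k.
Since zeta(s) = sum_{k>=1} 1/k^s, we have zeta(s)^2 = sum_{k>=1} d(k)/k^s, so a_k = d(k).
For k = 2: the divisors are 1, 2.
Count = 2.

2


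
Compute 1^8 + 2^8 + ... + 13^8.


This power sum has a closed form given by Faulhaber's formula
sum_{k=1}^{m} k^p = (1 / (p + 1)) * sum_{j=0}^{p} C(p + 1, j) B_j m^(p + 1 - j),
but for small m direct computation is fastest:
1 + 256 + 6561 + 65536 + 390625 + 1679616 + 5764801 + 16777216 + 43046721 + 100000000 + 214358881 + 429981696 + 815730721 = 1627802631.

1627802631


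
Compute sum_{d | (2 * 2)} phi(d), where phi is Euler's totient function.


First, 2 * 2 = 4. One classical identity is sum_{d | n} phi(d) = n (each k in [1, n] has a unique gcd with n, and among the k's with gcd(k, n) = n/d there are phi(d) of them). So the sum equals 4. We also verify directly:
Divisors of 4: 1, 2, 4.
phi values: 1, 1, 2.
Sum = 4.

4


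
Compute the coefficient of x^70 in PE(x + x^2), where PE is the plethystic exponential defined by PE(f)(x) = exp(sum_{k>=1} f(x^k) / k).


With f(x) = x + x^2, the exponent is sum_{k>=1} (x^k + x^(2k)) / k = -ln(1 - x) - ln(1 - x^2). Exponentiating:
PE(x + x^2) = 1 / ((1 - x)(1 - x^2)).
This is the generating function for partitions of n into parts of size 1 or 2. The number of 2's can be any j in 0..35, and the rest are 1's, so
[x^70] = floor(70/2) + 1 = 36.

36


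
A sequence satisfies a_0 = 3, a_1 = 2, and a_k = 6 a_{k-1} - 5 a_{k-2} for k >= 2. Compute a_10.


The characteristic equation is t^2 - 6 t + 5 = 0, with roots r_1 = 5 and r_2 = 1 (so c_1 = r_1 + r_2, c_2 = -r_1 r_2 as required).
One can use the closed form a_n = A r_1^n + B r_2^n, but direct iteration is more reliable:
a_0 = 3, a_1 = 2, a_2 = -3, a_3 = -28, a_4 = -153, a_5 = -778, a_6 = -3903, a_7 = -19528, a_8 = -97653, a_9 = -488278, a_10 = -2441403.
So a_10 = -2441403.

-2441403


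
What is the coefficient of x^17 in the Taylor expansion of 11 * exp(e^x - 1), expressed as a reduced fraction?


exp(e^x - 1) = sum_{k>=0} Bell_k x^k / k!, where Bell_k is the k-th Bell number.
So the coefficient of x^17 is 11 * Bell_17 / 17!.
Computing: Bell_17 = 82864869804 and 17! = 355687428096000, giving
11 * 82864869804/355687428096000 = 255755771/99800064000.

255755771/99800064000


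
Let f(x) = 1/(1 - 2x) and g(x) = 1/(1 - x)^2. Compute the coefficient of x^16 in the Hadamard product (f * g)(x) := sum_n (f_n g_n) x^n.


f has coefficients f_k = 2^k. For g = 1/(1 - x)^2 the coefficient is g_k = C(k + 1, 1) = k + 1. The Hadamard coefficient is (f * g)_k = 2^k * (k + 1).
For k = 16: 2^16 * 17 = 65536 * 17 = 1114112.

1114112


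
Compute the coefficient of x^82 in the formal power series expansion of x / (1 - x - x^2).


Let f(x) = sum_{k>=0} a_k x^k. Multiplying f(x) * (1 - x - x^2) = x and matching coefficients gives a_0 = 0, a_1 = 1, and a_k = a_{k-1} + a_{k-2} for k >= 2. These are the Fibonacci numbers F_k.
Iterating from F_0 = 0, F_1 = 1:
F_0=0, F_1=1, F_2=1, F_3=2, F_4=3, F_5=5, F_6=8, F_7=13, F_8=21, F_9=34, ...
F_82 = 61305790721611591.

61305790721611591


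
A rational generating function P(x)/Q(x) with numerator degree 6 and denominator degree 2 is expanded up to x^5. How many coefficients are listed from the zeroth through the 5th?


Expanding up to x^5 gives the coefficients for x^0, x^1, ..., x^5.
That is 5 + 1 = 6 coefficients in total.

6


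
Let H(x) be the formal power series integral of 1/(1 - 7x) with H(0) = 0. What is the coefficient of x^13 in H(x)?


1/(1 - 7x) = sum_{k>=0} 7^k x^k. Integrating termwise with H(0) = 0:
H(x) = sum_{k>=0} 7^k x^(k+1) / (k+1) = sum_{m>=1} 7^(m-1) x^m / m.
For m = 13: 7^12/13 = 13841287201/13 = 13841287201/13.

13841287201/13


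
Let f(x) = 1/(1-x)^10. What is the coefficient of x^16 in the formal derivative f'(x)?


Differentiate: d/dx [ 1/(1-x)^r ] = r / (1-x)^(r+1).
Here r = 10, so f'(x) = 10 / (1-x)^11.
The expansion of 1/(1-x)^(r+1) has coefficient of x^n equal to C(n+r, r).
So the coefficient of x^16 in f'(x) is
10 * C(26, 10) = 10 * 5311735 = 53117350

53117350


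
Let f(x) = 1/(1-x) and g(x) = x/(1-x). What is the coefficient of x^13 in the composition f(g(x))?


First simplify the composition: f(g(x)) = 1/(1 - x/(1-x)) = (1-x)/((1-x) - x) = (1-x)/(1-2x).
Now extract the coefficient. Write (1-x)/(1-2x) = 1/(1-2x) - x/(1-2x).
The coefficient of x^n in 1/(1-2x) is 2^n, and in x/(1-2x) is 2^(n-1) (for n >= 1).
So the coefficient of x^13 is 2^13 - 2^12 = 8192 - 4096 = 4096.

4096


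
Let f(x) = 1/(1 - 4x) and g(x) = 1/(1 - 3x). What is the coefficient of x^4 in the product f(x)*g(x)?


The coefficient of x^n in f*g is the Cauchy product: sum_{k=0}^{n} a^k * b^(n-k).
With a=4, b=3, n=4:
sum_{k=0}^{4} 4^k * 3^(4-k)
= 781

781


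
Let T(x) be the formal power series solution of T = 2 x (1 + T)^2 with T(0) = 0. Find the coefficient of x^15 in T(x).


Apply the Lagrange inversion formula: if T = 2 x * phi(T) with phi(t) = (1 + t)^2, then [x^n] T = 2^n * (1/n) [t^(n-1)] phi(t)^n = 2^n * (1/n) [t^(n-1)] (1 + t)^(2n) = 2^n * (1/n) C(2n, n-1).
Using the identity C(2n, n-1) = C(2n, n) * n / (n+1), the unscaled factor equals C(2n, n) / (n+1) = C_n, the n-th Catalan number.
For n = 15: C_15 = C(30, 15) / 16 = 155117520/16 = 9694845.
With the 2^15 = 32768 factor, the coefficient is 32768 * 9694845 = 317680680960.

317680680960


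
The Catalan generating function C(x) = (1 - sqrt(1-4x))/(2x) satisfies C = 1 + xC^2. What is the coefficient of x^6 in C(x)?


Substituting x -> x scales the n-th coefficient by 1, so [x^6] C(x) = C_6.
C_6 = C(2*6, 6)/(7) = 924/7 = 132.
= 132.

132


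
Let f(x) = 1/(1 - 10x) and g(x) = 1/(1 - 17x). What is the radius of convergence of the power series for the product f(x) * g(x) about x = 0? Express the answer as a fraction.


The radius of 1/(1 - 10x) is 1/10 (nearest singularity at x = 1/10), and the radius of 1/(1 - 17x) is 1/17.
The product f(x)*g(x) = 1/((1 - 10x)(1 - 17x)) has singularities at both 1/10 and 1/17, so its radius of convergence is the distance to the nearest one:
min(1/10, 1/17) = 1/17.

1/17


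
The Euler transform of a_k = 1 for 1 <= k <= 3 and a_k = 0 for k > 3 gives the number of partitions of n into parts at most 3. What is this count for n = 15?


Partitions of 15 into parts at most 3:
Using generating function (1-x)^(-1)(1-x^2)^(-1)(1-x^3)^(-1),
the coefficient of x^15 = 27

27


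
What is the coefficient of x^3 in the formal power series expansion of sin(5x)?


The Maclaurin series is sin(t) = sum_{k>=0} (-1)^k t^(2k+1) / (2k+1)!, so substituting t = 5x, only odd powers of x are nonzero, with coefficient of x^(2k+1) equal to (-1)^k 5^(2k+1) / (2k+1)!.
Write 3 = 2*1 + 1, giving the coefficient (-1)^1 * 5^3 / 3! = -125/6 = -125/6.

-125/6


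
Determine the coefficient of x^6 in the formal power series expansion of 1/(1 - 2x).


The geometric series identity gives 1/(1 - c x) = sum_{k>=0} c^k x^k, so the coefficient of x^k is c^k.
Here c = 2 and k = 6.
Computing: 2^6 = 64

64


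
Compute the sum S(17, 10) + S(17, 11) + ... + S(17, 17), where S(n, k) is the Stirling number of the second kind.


By definition, S(n, k) counts partitions of an n-set into exactly k nonempty blocks.
Computing row n = 17 for k = 10..17:
S(17, k): 2758334150, 512060978, 62022324, 4910178, 249900, 7820, 136, 1
Sum = 3337585487.

3337585487


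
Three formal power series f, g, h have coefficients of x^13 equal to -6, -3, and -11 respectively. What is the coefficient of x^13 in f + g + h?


Series addition is componentwise:
-6 + -3 + -11
= -20

-20


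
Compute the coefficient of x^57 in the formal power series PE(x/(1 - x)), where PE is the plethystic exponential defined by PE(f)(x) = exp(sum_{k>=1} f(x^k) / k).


For f(x) = x/(1 - x) we have
sum_{k>=1} f(x^k) / k = sum_{k>=1} (1/k) * x^k / (1 - x^k) = sum_{k, m >= 1} x^(k m) / k,
which after exponentiating simplifies to
PE(x/(1 - x)) = prod_{k>=1} 1 / (1 - x^k).
This is the generating function for the partition function p(n), so the coefficient of x^57 is p(57).
Computing p(57) by dynamic programming over parts 1, 2, ..., 57: p(57) = 614154.

614154


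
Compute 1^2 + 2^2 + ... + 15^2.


This power sum has a closed form given by Faulhaber's formula
sum_{k=1}^{m} k^p = (1 / (p + 1)) * sum_{j=0}^{p} C(p + 1, j) B_j m^(p + 1 - j),
but for small m direct computation is fastest:
1 + 4 + 9 + 16 + 25 + 36 + 49 + 64 + 81 + 100 + 121 + 144 + 169 + 196 + 225 = 1240.

1240


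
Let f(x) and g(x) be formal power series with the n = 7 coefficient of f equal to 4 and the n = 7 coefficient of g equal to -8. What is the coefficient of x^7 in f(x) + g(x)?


Addition of formal power series is termwise.
The coefficient of x^7 in f + g = 4 + -8
= -4

-4


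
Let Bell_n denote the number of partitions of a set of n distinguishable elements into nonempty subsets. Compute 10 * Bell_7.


Bell_7 can be computed from the Bell triangle or from Dobinski's identity Bell_n = (1/e) * sum_{k>=0} k^n / k!.
Computing Bell_7 = 877.
Then 10 * 877 = 8770.

8770


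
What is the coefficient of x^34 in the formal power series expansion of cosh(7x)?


The Maclaurin series is cosh(t) = sum_{m>=0} t^(2m) / (2m)!, so substituting t = 7x, only even powers of x are nonzero, with coefficient of x^(2m) equal to 7^(2m) / (2m)!.
For x^34 the coefficient is 7^34/34! = 54116956037952111668959660849/295232799039604140847618609643520000000 = 22539340290692258087863249/122962431919868446833660395520000000.

22539340290692258087863249/122962431919868446833660395520000000


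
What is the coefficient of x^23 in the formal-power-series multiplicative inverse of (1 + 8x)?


The inverse is 1/(1 + 8x). Apply the geometric identity 1/(1 - y) = sum_{k>=0} y^k with y = -8x:
1/(1 + 8x) = sum_{k>=0} (-8)^k x^k.
So the coefficient of x^23 is (-8)^23 = -590295810358705651712.

-590295810358705651712


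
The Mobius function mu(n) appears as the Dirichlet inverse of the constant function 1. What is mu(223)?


223 = 223 (all distinct primes).
mu(223) = (-1)^1 = -1

-1


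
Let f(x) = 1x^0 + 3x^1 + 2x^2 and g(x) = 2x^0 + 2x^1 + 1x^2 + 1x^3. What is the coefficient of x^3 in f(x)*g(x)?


Cauchy product at x^3:
1*1 + 3*1 + 2*2
= 8

8


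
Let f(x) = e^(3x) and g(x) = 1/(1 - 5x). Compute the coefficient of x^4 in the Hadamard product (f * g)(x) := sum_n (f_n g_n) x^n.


Expanding: f_k = 3^k/k! (from e^(3x)) and g_k = 5^k (from 1/(1 - 5x)). So the Hadamard coefficient (f * g)_k = 3^k 5^k / k! = (15)^k / k!.
For k = 4: 15^4/4! = 50625/24 = 16875/8.

16875/8


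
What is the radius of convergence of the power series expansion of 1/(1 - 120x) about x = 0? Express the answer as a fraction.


Expanding 1/(1 - 120x) = sum_{k>=0} 120^k x^k, the series converges when |120x| < 1, i.e., |x| < 1/120.
So the radius of convergence is 1/120 = 1/120.

1/120


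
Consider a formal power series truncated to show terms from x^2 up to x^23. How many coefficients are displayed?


From x^2 to x^23 inclusive, the count is 23 - 2 + 1 = 22.

22


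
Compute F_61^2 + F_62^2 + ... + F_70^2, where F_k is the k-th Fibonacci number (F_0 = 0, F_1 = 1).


There is a standard identity sum_{k=0}^{N} F_k^2 = F_N * F_{N+1} (proved inductively from the telescoping relation F_k^2 = F_k F_{k+1} - F_{k-1} F_k). Then
sum_{k=61}^{70} F_k^2 = F_70 F_71 - F_60 F_61.
Computing: F_70 = 190392490709135, F_71 = 308061521170129, F_60 = 1548008755920, F_61 = 2504730781961.
Sum = 190392490709135 * 308061521170129 - 1548008755920 * 2504730781961 = 58648722962044082769801469295.

58648722962044082769801469295


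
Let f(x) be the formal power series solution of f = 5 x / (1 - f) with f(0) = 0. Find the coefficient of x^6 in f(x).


Apply Lagrange inversion: f = 5 x * phi(f) with phi(t) = 1/(1 - t), so
[x^n] f = 5^n * (1/n) [t^(n-1)] phi(t)^n = 5^n * (1/n) [t^(n-1)] (1 - t)^(-n) = 5^n * (1/n) C(2n - 2, n - 1) = 5^n * C_{n-1}.
For n = 6: C_5 = C(10, 5) / 6 = 252/6 = 42.
With the 5^6 = 15625 factor, the coefficient is 15625 * 42 = 656250.

656250


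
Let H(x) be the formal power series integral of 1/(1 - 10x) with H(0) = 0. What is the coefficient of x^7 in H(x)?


1/(1 - 10x) = sum_{k>=0} 10^k x^k. Integrating termwise with H(0) = 0:
H(x) = sum_{k>=0} 10^k x^(k+1) / (k+1) = sum_{m>=1} 10^(m-1) x^m / m.
For m = 7: 10^6/7 = 1000000/7 = 1000000/7.

1000000/7


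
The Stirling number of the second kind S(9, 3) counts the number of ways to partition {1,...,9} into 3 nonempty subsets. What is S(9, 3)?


Using the explicit formula S(n,k) = (1/k!) sum_{j=0}^{k} (-1)^(k-j) C(k,j) j^n:
S(9, 3) = 3025
Equivalently, S(n,k) is n! times the coefficient of x^n in the EGF (e^x - 1)^k / k!.

3025


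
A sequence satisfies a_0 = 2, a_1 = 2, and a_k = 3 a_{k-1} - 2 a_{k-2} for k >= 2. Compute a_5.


The characteristic equation is t^2 - 3 t + 2 = 0, with roots r_1 = 2 and r_2 = 1 (so c_1 = r_1 + r_2, c_2 = -r_1 r_2 as required).
One can use the closed form a_n = A r_1^n + B r_2^n, but direct iteration is more reliable:
a_0 = 2, a_1 = 2, a_2 = 2, a_3 = 2, a_4 = 2, a_5 = 2.
So a_5 = 2.

2


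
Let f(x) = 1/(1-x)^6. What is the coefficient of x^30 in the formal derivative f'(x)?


Differentiate: d/dx [ 1/(1-x)^r ] = r / (1-x)^(r+1).
Here r = 6, so f'(x) = 6 / (1-x)^7.
The expansion of 1/(1-x)^(r+1) has coefficient of x^n equal to C(n+r, r).
So the coefficient of x^30 in f'(x) is
6 * C(36, 6) = 6 * 1947792 = 11686752

11686752


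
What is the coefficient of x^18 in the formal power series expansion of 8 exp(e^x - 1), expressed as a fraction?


exp(e^x - 1) is the exponential generating function for the Bell numbers Bell_k: exp(e^x - 1) = sum_{k>=0} Bell_k x^k / k!.
So the coefficient of x^18 in 8 exp(e^x - 1) is 8 Bell_18 / 18!.
Computing: Bell_18 = 682076806159 and 18! = 6402373705728000, giving
8 * 682076806159/6402373705728000 = 97439543737/114328101888000.

97439543737/114328101888000


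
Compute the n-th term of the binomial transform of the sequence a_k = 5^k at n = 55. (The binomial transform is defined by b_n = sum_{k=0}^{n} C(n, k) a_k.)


With a_k = 5^k, b_n = sum_{k=0}^{n} C(n, k) 5^k = (1 + 5)^n by the binomial theorem.
For n = 55: (1 + 5)^55 = 6^55 = 6285195213566005335561053533150026217291776.

6285195213566005335561053533150026217291776


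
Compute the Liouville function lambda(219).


The Liouville function is lambda(k) = (-1)^Omega(k), where Omega(k) counts the prime factors of k with multiplicity.
Factoring: 219 = 3 * 73, so Omega(219) = 2.
lambda(219) = (-1)^2 = 1.

1


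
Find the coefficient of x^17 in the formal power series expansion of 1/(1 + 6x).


Write 1/(1 + c x) = 1/(1 - (-c) x) and apply the geometric-series identity
1/(1 - y) = sum_{k>=0} y^k to get 1/(1 + c x) = sum_{k>=0} (-c)^k x^k.
So the coefficient of x^k is (-c)^k = (-1)^k * c^k.
Here c = 6 and k = 17:
(-6)^17 = -1 * 16926659444736 = -16926659444736

-16926659444736


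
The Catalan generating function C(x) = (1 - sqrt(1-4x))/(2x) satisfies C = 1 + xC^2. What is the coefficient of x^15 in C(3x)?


Substituting x -> 3x scales the n-th coefficient by 3^n, so [x^15] C(3x) = 3^15 * C_15.
C_15 = C(2*15, 15)/(16) = 155117520/16 = 9694845.
So 3^15 * 9694845 = 14348907 * 9694845 = 139110429284415.

139110429284415


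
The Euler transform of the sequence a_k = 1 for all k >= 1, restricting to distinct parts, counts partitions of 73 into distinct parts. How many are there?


Partitions of 73 into distinct parts can be computed via generating function.
Product (1+x)(1+x^2)(1+x^3)...
The coefficient of x^73 = 40026

40026


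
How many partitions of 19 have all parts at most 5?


Using the generating function (1-x)^(-1)(1-x^2)^(-1)...(1-x^5)^(-1),
the coefficient of x^19 counts these restricted partitions.
Result = 164

164


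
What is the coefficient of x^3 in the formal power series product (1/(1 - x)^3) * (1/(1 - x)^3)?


Combine the factors: (1/(1 - x)^3) * (1/(1 - x)^3) = 1/(1 - x)^6.
Then use 1/(1 - x)^r = sum_{k>=0} C(k + r - 1, r - 1) x^k with r = 6 and k = 3:
C(8, 5) = 56.

56


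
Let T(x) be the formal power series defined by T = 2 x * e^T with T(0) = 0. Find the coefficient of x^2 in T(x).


Apply the Lagrange inversion formula: if T = 2 x * phi(T) with phi(t) = e^t, then
[x^n] T = 2^n * (1/n) [t^(n-1)] phi(t)^n = 2^n * (1/n) [t^(n-1)] e^(n t) = 2^n * (1/n) * n^(n-1) / (n-1)! = 2^n * n^(n-1) / n!.
When c = 1 this is the Cayley count of rooted labeled trees on n vertices, divided by n!.
For n = 2: 2^2 * 2^1 / 2! = 4 * 2/2 = 4.

4


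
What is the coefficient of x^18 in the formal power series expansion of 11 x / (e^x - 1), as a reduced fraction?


The exponential generating function for Bernoulli numbers is
x / (e^x - 1) = sum_{k>=0} B_k x^k / k!.
So the coefficient of x^18 in 11 x / (e^x - 1) is 11 B_18 / 18!.
Computing: B_18 = 43867/798, 18! = 6402373705728000, giving
11 * 43867/798 / 6402373705728000 = 43867/464463110651904000.

43867/464463110651904000


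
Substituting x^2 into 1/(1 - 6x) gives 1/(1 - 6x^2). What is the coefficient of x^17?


Since 1/(1 - 6x^2) only has even powers of x,
the coefficient of x^17 (odd) is 0.

0


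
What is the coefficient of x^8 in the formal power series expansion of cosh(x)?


The Maclaurin series is cosh(t) = sum_{m>=0} t^(2m) / (2m)!, so substituting t = x, only even powers of x are nonzero, with coefficient of x^(2m) equal to 1 / (2m)!.
For x^8 the coefficient is 1/8! = 1/40320 = 1/40320.

1/40320


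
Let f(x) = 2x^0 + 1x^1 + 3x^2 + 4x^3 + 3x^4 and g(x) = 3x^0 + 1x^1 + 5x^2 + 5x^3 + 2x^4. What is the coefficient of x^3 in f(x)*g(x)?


Cauchy product at x^3:
2*5 + 1*5 + 3*1 + 4*3
= 30

30


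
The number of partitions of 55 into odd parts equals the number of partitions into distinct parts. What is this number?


Computing partitions of 55 into odd parts (1, 3, 5, ...):
Using the generating function prod_{k>=0} 1/(1-x^(2k+1)),
the count is 6378

6378


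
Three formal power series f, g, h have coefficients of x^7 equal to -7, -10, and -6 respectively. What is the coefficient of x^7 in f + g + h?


Series addition is componentwise:
-7 + -10 + -6
= -23

-23


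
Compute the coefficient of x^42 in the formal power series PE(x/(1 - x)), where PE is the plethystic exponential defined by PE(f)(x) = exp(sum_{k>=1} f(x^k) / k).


For f(x) = x/(1 - x) we have
sum_{k>=1} f(x^k) / k = sum_{k>=1} (1/k) * x^k / (1 - x^k) = sum_{k, m >= 1} x^(k m) / k,
which after exponentiating simplifies to
PE(x/(1 - x)) = prod_{k>=1} 1 / (1 - x^k).
This is the generating function for the partition function p(n), so the coefficient of x^42 is p(42).
Computing p(42) by dynamic programming over parts 1, 2, ..., 42: p(42) = 53174.

53174


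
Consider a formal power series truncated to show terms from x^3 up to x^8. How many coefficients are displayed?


From x^3 to x^8 inclusive, the count is 8 - 3 + 1 = 6.

6


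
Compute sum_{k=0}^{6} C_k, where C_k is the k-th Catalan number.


C_0 through C_6: 1, 1, 2, 5, 14, 42, 132
Sum = 1 + 1 + 2 + 5 + 14 + 42 + 132
= 197

197


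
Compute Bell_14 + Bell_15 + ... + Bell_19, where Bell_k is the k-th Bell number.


Recall Bell_k counts set partitions of a k-set (with Bell_0 = 1 by convention).
Bell_14 through Bell_19: 190899322, 1382958545, 10480142147, 82864869804, 682076806159, 5832742205057
Sum = 190899322 + 1382958545 + 10480142147 + 82864869804 + 682076806159 + 5832742205057 = 6609737881034.

6609737881034


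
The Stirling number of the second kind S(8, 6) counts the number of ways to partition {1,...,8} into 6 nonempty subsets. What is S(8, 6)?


Using the explicit formula S(n,k) = (1/k!) sum_{j=0}^{k} (-1)^(k-j) C(k,j) j^n:
S(8, 6) = 266
Equivalently, S(n,k) is n! times the coefficient of x^n in the EGF (e^x - 1)^k / k!.

266


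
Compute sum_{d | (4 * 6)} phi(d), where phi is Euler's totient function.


First, 4 * 6 = 24. One classical identity is sum_{d | n} phi(d) = n (each k in [1, n] has a unique gcd with n, and among the k's with gcd(k, n) = n/d there are phi(d) of them). So the sum equals 24. We also verify directly:
Divisors of 24: 1, 2, 3, 4, 6, 8, 12, 24.
phi values: 1, 1, 2, 2, 2, 4, 4, 8.
Sum = 24.

24


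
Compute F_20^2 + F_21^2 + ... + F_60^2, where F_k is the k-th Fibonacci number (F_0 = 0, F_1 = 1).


There is a standard identity sum_{k=0}^{N} F_k^2 = F_N * F_{N+1} (proved inductively from the telescoping relation F_k^2 = F_k F_{k+1} - F_{k-1} F_k). Then
sum_{k=20}^{60} F_k^2 = F_60 F_61 - F_19 F_20.
Computing: F_60 = 1548008755920, F_61 = 2504730781961, F_19 = 4181, F_20 = 6765.
Sum = 1548008755920 * 2504730781961 - 4181 * 6765 = 3877345181697976359674655.

3877345181697976359674655


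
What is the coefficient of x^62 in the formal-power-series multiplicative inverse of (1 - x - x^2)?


Let the inverse be f(x) = sum_{k>=0} a_k x^k. From f(x) * (1 - x - x^2) = 1 and matching coefficients:
 x^0: a_0 = 1.
 x^1: a_1 - a_0 = 0, so a_1 = 1.
 x^k (k >= 2): a_k - a_{k-1} - a_{k-2} = 0, i.e. a_k = a_{k-1} + a_{k-2}.
This is the Fibonacci-type recurrence shifted so that a_0 = a_1 = 1.
Iterating: a_0=1, a_1=1, a_2=2, a_3=3, a_4=5, a_5=8, a_6=13, a_7=21, a_8=34, a_9=55, ...
a_62 = 6557470319842.

6557470319842


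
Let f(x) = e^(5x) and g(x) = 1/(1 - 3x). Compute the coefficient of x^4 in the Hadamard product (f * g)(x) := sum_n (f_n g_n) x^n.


Expanding: f_k = 5^k/k! (from e^(5x)) and g_k = 3^k (from 1/(1 - 3x)). So the Hadamard coefficient (f * g)_k = 5^k 3^k / k! = (15)^k / k!.
For k = 4: 15^4/4! = 50625/24 = 16875/8.

16875/8


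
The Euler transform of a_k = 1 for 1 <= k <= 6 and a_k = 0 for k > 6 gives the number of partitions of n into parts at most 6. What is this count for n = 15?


Partitions of 15 into parts at most 6:
Using generating function (1-x)^(-1)(1-x^2)^(-1)...(1-x^6)^(-1),
the coefficient of x^15 = 110

110


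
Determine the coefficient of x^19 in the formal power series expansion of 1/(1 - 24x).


The geometric series identity gives 1/(1 - c x) = sum_{k>=0} c^k x^k, so the coefficient of x^k is c^k.
Here c = 24 and k = 19.
Computing: 24^19 = 167499529910025153071284224

167499529910025153071284224


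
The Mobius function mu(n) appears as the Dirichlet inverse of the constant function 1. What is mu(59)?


59 = 59 (all distinct primes).
mu(59) = (-1)^1 = -1

-1


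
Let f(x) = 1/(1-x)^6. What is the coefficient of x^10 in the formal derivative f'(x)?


Differentiate: d/dx [ 1/(1-x)^r ] = r / (1-x)^(r+1).
Here r = 6, so f'(x) = 6 / (1-x)^7.
The expansion of 1/(1-x)^(r+1) has coefficient of x^n equal to C(n+r, r).
So the coefficient of x^10 in f'(x) is
6 * C(16, 6) = 6 * 8008 = 48048

48048


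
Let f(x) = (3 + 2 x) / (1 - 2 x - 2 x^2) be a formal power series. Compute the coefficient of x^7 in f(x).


Write f(x) = sum_{k>=0} a_k x^k. Multiplying both sides by 1 - 2 x - 2 x^2 gives
(1 - 2 x - 2 x^2) sum_{k>=0} a_k x^k = 3 + 2 x.
Matching coefficients:
 x^0: a_0 = 3
 x^1: a_1 - 2 a_0 = 2  =>  a_1 = 2*3 + 2 = 8
 x^k (k >= 2): a_k = 2 a_{k-1} + 2 a_{k-2}.
Iterating: a_2 = 22, a_3 = 60, a_4 = 164, a_5 = 448, a_6 = 1224, a_7 = 3344.
So the coefficient of x^7 is 3344.

3344


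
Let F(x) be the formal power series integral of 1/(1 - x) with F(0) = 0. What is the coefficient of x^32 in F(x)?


1/(1 - x) = sum_{k>=0} x^k. Integrating termwise and using F(0) = 0 gives
F(x) = sum_{k>=0} x^(k+1) / (k+1) = sum_{m>=1} x^m / m = -ln(1 - x).
So the coefficient of x^32 is 1/32 = 1/32.

1/32


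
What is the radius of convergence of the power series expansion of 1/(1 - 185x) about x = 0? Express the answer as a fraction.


Expanding 1/(1 - 185x) = sum_{k>=0} 185^k x^k, the series converges when |185x| < 1, i.e., |x| < 1/185.
So the radius of convergence is 1/185 = 1/185.

1/185


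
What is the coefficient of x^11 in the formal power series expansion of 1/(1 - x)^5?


The expansion 1/(1 - x)^r = sum_{k>=0} C(k + r - 1, r - 1) x^k follows from the multiset / negative-binomial theorem (or from repeated differentiation of the geometric series).
For r = 5 and k = 11:
C(15, 4) = 1307674368000 / (24 * 39916800) = 1365.

1365


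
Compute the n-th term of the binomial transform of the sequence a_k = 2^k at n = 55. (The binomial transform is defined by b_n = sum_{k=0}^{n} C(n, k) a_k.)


With a_k = 2^k, b_n = sum_{k=0}^{n} C(n, k) 2^k = (1 + 2)^n by the binomial theorem.
For n = 55: (1 + 2)^55 = 3^55 = 174449211009120179071170507.

174449211009120179071170507


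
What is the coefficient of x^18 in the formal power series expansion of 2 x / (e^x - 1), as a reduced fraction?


The exponential generating function for Bernoulli numbers is
x / (e^x - 1) = sum_{k>=0} B_k x^k / k!.
So the coefficient of x^18 in 2 x / (e^x - 1) is 2 B_18 / 18!.
Computing: B_18 = 43867/798, 18! = 6402373705728000, giving
2 * 43867/798 / 6402373705728000 = 43867/2554547108585472000.

43867/2554547108585472000


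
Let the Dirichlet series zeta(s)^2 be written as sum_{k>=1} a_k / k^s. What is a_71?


The Dirichlet convolution of the constant function 1 with itself gives (1 * 1)(k) = sum_{d | k} 1 = d(k), the number of positive divisors of k.
Since zeta(s) = sum_{k>=1} 1/k^s, we have zeta(s)^2 = sum_{k>=1} d(k)/k^s, so a_k = d(k).
For k = 71: the divisors are 1, 71.
Count = 2.

2


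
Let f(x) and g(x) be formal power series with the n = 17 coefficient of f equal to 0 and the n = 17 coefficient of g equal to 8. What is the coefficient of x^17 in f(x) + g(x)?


Addition of formal power series is termwise.
The coefficient of x^17 in f + g = 0 + 8
= 8

8


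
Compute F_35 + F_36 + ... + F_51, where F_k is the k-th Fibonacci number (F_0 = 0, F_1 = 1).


Use the identity sum_{k=0}^{N} F_k = F_{N+2} - 1 (which follows from F_{k+2} - F_{k+1} = F_k). Then
sum_{k=35}^{51} F_k = (F_{53} - 1) - (F_{36} - 1) = F_{53} - F_{36}.
Computing: F_{53} = 53316291173, F_{36} = 14930352, so
Sum = 53316291173 - 14930352 = 53301360821.

53301360821


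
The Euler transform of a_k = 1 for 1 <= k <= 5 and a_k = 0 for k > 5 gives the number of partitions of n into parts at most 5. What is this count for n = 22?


Partitions of 22 into parts at most 5:
Using generating function (1-x)^(-1)(1-x^2)^(-1)...(1-x^5)^(-1),
the coefficient of x^22 = 255

255


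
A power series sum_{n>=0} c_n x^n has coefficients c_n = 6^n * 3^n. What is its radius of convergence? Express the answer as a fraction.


By the root test (Cauchy-Hadamard), the radius is R = 1 / limsup_n |c_n|^(1/n).
Here |c_n|^(1/n) = (6^n * 3^n)^(1/n) = 6 * 3 = 18 for all n.
So R = 1/18 = 1/18.

1/18


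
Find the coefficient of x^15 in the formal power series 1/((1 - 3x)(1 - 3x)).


By partial fractions or Cauchy convolution:
The coefficient equals sum_{k=0}^{15} 3^k * 3^(15-k).
= 229582512

229582512


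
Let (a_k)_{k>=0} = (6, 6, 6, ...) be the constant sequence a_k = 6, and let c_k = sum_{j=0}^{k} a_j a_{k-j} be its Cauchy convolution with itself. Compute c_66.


Since a_j = 6 for all j >= 0, the convolution sum becomes
c_k = sum_{j=0}^{k} 6 * 6 = 36 * (k + 1).
Equivalently, the generating function of (a_k) is 6/(1 - x) and its square is 36/(1 - x)^2 = sum_{k>=0} 36(k + 1) x^k.
For k = 66: 36 * 67 = 2412.

2412


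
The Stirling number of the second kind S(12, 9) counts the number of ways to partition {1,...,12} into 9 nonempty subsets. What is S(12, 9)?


Using the explicit formula S(n,k) = (1/k!) sum_{j=0}^{k} (-1)^(k-j) C(k,j) j^n:
S(12, 9) = 22275
Equivalently, S(n,k) is n! times the coefficient of x^n in the EGF (e^x - 1)^k / k!.

22275


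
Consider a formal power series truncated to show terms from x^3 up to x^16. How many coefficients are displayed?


From x^3 to x^16 inclusive, the count is 16 - 3 + 1 = 14.

14


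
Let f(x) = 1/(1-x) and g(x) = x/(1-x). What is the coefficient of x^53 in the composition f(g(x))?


First simplify the composition: f(g(x)) = 1/(1 - x/(1-x)) = (1-x)/((1-x) - x) = (1-x)/(1-2x).
Now extract the coefficient. Write (1-x)/(1-2x) = 1/(1-2x) - x/(1-2x).
The coefficient of x^n in 1/(1-2x) is 2^n, and in x/(1-2x) is 2^(n-1) (for n >= 1).
So the coefficient of x^53 is 2^53 - 2^52 = 9007199254740992 - 4503599627370496 = 4503599627370496.

4503599627370496


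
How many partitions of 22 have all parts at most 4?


Using the generating function (1-x)^(-1)(1-x^2)^(-1)...(1-x^4)^(-1),
the coefficient of x^22 counts these restricted partitions.
Result = 136

136


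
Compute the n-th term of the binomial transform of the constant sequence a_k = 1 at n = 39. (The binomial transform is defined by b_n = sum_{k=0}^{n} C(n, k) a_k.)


With a_k = 1 for all k, b_n = sum_{k=0}^{n} C(n, k) = 2^n by the binomial theorem.
For n = 39: 2^39 = 549755813888.

549755813888


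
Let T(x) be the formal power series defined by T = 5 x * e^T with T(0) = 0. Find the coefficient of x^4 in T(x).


Apply the Lagrange inversion formula: if T = 5 x * phi(T) with phi(t) = e^t, then
[x^n] T = 5^n * (1/n) [t^(n-1)] phi(t)^n = 5^n * (1/n) [t^(n-1)] e^(n t) = 5^n * (1/n) * n^(n-1) / (n-1)! = 5^n * n^(n-1) / n!.
When c = 1 this is the Cayley count of rooted labeled trees on n vertices, divided by n!.
For n = 4: 5^4 * 4^3 / 4! = 625 * 64/24 = 5000/3.

5000/3


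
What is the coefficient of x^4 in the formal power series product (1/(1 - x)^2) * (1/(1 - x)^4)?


Combine the factors: (1/(1 - x)^2) * (1/(1 - x)^4) = 1/(1 - x)^6.
Then use 1/(1 - x)^r = sum_{k>=0} C(k + r - 1, r - 1) x^k with r = 6 and k = 4:
C(9, 5) = 126.

126


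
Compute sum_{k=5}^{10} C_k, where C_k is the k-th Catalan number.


C_5 through C_10: 42, 132, 429, 1430, 4862, 16796
Sum = 42 + 132 + 429 + 1430 + 4862 + 16796
= 23691

23691


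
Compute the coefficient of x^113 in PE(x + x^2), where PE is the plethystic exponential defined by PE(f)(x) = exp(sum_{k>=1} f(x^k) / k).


With f(x) = x + x^2, the exponent is sum_{k>=1} (x^k + x^(2k)) / k = -ln(1 - x) - ln(1 - x^2). Exponentiating:
PE(x + x^2) = 1 / ((1 - x)(1 - x^2)).
This is the generating function for partitions of n into parts of size 1 or 2. The number of 2's can be any j in 0..56, and the rest are 1's, so
[x^113] = floor(113/2) + 1 = 57.

57


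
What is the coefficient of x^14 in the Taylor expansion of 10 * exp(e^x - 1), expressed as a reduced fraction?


exp(e^x - 1) = sum_{k>=0} Bell_k x^k / k!, where Bell_k is the k-th Bell number.
So the coefficient of x^14 is 10 * Bell_14 / 14!.
Computing: Bell_14 = 190899322 and 14! = 87178291200, giving
10 * 190899322/87178291200 = 95449661/4358914560.

95449661/4358914560


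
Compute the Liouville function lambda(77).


The Liouville function is lambda(k) = (-1)^Omega(k), where Omega(k) counts the prime factors of k with multiplicity.
Factoring: 77 = 7 * 11, so Omega(77) = 2.
lambda(77) = (-1)^2 = 1.

1


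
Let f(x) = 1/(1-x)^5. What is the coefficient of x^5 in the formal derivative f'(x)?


Differentiate: d/dx [ 1/(1-x)^r ] = r / (1-x)^(r+1).
Here r = 5, so f'(x) = 5 / (1-x)^6.
The expansion of 1/(1-x)^(r+1) has coefficient of x^n equal to C(n+r, r).
So the coefficient of x^5 in f'(x) is
5 * C(10, 5) = 5 * 252 = 1260

1260


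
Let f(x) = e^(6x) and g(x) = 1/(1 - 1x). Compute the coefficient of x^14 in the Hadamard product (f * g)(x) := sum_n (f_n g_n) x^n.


Expanding: f_k = 6^k/k! (from e^(6x)) and g_k = 1^k (from 1/(1 - 1x)). So the Hadamard coefficient (f * g)_k = 6^k 1^k / k! = (6)^k / k!.
For k = 14: 6^14/14! = 78364164096/87178291200 = 157464/175175.

157464/175175


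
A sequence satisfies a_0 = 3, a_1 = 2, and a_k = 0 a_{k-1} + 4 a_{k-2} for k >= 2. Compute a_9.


The characteristic equation is t^2 - 0 t - 4 = 0, with roots r_1 = 2 and r_2 = -2 (so c_1 = r_1 + r_2, c_2 = -r_1 r_2 as required).
One can use the closed form a_n = A r_1^n + B r_2^n, but direct iteration is more reliable:
a_0 = 3, a_1 = 2, a_2 = 12, a_3 = 8, a_4 = 48, a_5 = 32, a_6 = 192, a_7 = 128, a_8 = 768, a_9 = 512.
So a_9 = 512.

512


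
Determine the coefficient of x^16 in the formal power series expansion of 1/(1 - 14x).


The geometric series identity gives 1/(1 - c x) = sum_{k>=0} c^k x^k, so the coefficient of x^k is c^k.
Here c = 14 and k = 16.
Computing: 14^16 = 2177953337809371136

2177953337809371136


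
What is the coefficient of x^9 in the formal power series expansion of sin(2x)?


The Maclaurin series is sin(t) = sum_{k>=0} (-1)^k t^(2k+1) / (2k+1)!, so substituting t = 2x, only odd powers of x are nonzero, with coefficient of x^(2k+1) equal to (-1)^k 2^(2k+1) / (2k+1)!.
Write 9 = 2*4 + 1, giving the coefficient (-1)^4 * 2^9 / 9! = 512/362880 = 4/2835.

4/2835


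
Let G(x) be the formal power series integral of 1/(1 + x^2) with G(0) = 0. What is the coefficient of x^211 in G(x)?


1/(1 + x^2) = sum_{j>=0} (-1)^j x^(2j). Integrating termwise with G(0) = 0:
G(x) = sum_{j>=0} (-1)^j x^(2j+1) / (2j+1) = arctan(x).
Only odd powers are nonzero. For x^211 write 211 = 2*105 + 1, giving
(-1)^105 / 211 = -1/211 = -1/211.

-1/211


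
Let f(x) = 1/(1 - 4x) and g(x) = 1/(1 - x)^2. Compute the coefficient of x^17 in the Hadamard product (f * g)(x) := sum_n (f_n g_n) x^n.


f has coefficients f_k = 4^k. For g = 1/(1 - x)^2 the coefficient is g_k = C(k + 1, 1) = k + 1. The Hadamard coefficient is (f * g)_k = 4^k * (k + 1).
For k = 17: 4^17 * 18 = 17179869184 * 18 = 309237645312.

309237645312


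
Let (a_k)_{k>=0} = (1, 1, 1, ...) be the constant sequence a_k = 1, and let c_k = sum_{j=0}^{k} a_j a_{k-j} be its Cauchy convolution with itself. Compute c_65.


Since a_j = 1 for all j >= 0, the convolution sum becomes
c_k = sum_{j=0}^{k} 1 * 1 = 1 * (k + 1).
Equivalently, the generating function of (a_k) is 1/(1 - x) and its square is 1/(1 - x)^2 = sum_{k>=0} 1(k + 1) x^k.
For k = 65: 1 * 66 = 66.

66


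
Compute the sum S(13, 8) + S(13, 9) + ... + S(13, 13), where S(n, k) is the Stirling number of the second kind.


By definition, S(n, k) counts partitions of an n-set into exactly k nonempty blocks.
Computing row n = 13 for k = 8..13:
S(13, k): 1899612, 359502, 39325, 2431, 78, 1
Sum = 2300949.

2300949


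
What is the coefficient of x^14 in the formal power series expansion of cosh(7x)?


The Maclaurin series is cosh(t) = sum_{m>=0} t^(2m) / (2m)!, so substituting t = 7x, only even powers of x are nonzero, with coefficient of x^(2m) equal to 7^(2m) / (2m)!.
For x^14 the coefficient is 7^14/14! = 678223072849/87178291200 = 13841287201/1779148800.

13841287201/1779148800


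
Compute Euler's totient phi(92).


phi(n) counts integers in [1, n] coprime to n. Using the multiplicative formula phi(n) = n * prod_{p | n} (1 - 1/p):
92 = 2^2 * 23, so
phi(92) = 92 * (1 - 1/2) * (1 - 1/23) = 44.

44


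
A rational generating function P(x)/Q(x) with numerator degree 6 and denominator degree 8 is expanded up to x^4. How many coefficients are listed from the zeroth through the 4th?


Expanding up to x^4 gives the coefficients for x^0, x^1, ..., x^4.
That is 4 + 1 = 5 coefficients in total.

5


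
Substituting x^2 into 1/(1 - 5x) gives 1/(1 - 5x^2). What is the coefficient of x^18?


The coefficient of x^(2m) in 1/(1 - 5x^2) is 5^m.
With n = 18 = 2*9, the coefficient is 5^9 = 1953125.

1953125


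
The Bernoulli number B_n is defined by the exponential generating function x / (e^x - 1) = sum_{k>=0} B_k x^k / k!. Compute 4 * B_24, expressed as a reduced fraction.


Bernoulli numbers can also be computed recursively via B_0 = 1 and sum_{j=0}^{m} C(m+1, j) B_j = 0 for m >= 1. Odd-index Bernoulli numbers vanish for k >= 3.
Computing B_24 = -236364091/2730, so 4 * B_24 = 4 * -236364091/2730 = -472728182/1365.

-472728182/1365


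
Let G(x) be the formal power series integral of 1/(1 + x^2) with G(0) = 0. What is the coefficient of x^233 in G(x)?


1/(1 + x^2) = sum_{j>=0} (-1)^j x^(2j). Integrating termwise with G(0) = 0:
G(x) = sum_{j>=0} (-1)^j x^(2j+1) / (2j+1) = arctan(x).
Only odd powers are nonzero. For x^233 write 233 = 2*116 + 1, giving
(-1)^116 / 233 = 1/233 = 1/233.

1/233


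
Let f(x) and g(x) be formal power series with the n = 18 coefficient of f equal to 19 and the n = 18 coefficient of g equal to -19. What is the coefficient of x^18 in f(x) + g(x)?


Addition of formal power series is termwise.
The coefficient of x^18 in f + g = 19 + -19
= 0

0


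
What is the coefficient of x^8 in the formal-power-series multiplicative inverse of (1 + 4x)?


The inverse is 1/(1 + 4x). Apply the geometric identity 1/(1 - y) = sum_{k>=0} y^k with y = -4x:
1/(1 + 4x) = sum_{k>=0} (-4)^k x^k.
So the coefficient of x^8 is (-4)^8 = 65536.

65536


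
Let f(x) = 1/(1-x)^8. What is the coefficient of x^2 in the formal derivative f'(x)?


Differentiate: d/dx [ 1/(1-x)^r ] = r / (1-x)^(r+1).
Here r = 8, so f'(x) = 8 / (1-x)^9.
The expansion of 1/(1-x)^(r+1) has coefficient of x^n equal to C(n+r, r).
So the coefficient of x^2 in f'(x) is
8 * C(10, 8) = 8 * 45 = 360

360


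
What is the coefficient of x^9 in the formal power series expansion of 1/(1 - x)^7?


The expansion 1/(1 - x)^r = sum_{k>=0} C(k + r - 1, r - 1) x^k follows from the multiset / negative-binomial theorem (or from repeated differentiation of the geometric series).
For r = 7 and k = 9:
C(15, 6) = 1307674368000 / (720 * 362880) = 5005.

5005
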